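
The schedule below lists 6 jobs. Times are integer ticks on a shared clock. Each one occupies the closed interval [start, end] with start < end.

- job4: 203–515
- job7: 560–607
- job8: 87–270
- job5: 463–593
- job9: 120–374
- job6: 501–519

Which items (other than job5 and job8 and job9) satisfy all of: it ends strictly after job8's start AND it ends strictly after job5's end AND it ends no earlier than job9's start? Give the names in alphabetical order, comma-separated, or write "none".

job7

Conditions: its end is strictly after job8's start (X.end > 87) AND its end is strictly after job5's end (X.end > 593) AND its end is no earlier than job9's start (X.end >= 120).
job4: end 515 > 87? ✓; end 515 > 593? ✗; end 515 >= 120? ✓ → no.
job6: end 519 > 87? ✓; end 519 > 593? ✗; end 519 >= 120? ✓ → no.
job7: end 607 > 87? ✓; end 607 > 593? ✓; end 607 >= 120? ✓ → yes.
Result: job7.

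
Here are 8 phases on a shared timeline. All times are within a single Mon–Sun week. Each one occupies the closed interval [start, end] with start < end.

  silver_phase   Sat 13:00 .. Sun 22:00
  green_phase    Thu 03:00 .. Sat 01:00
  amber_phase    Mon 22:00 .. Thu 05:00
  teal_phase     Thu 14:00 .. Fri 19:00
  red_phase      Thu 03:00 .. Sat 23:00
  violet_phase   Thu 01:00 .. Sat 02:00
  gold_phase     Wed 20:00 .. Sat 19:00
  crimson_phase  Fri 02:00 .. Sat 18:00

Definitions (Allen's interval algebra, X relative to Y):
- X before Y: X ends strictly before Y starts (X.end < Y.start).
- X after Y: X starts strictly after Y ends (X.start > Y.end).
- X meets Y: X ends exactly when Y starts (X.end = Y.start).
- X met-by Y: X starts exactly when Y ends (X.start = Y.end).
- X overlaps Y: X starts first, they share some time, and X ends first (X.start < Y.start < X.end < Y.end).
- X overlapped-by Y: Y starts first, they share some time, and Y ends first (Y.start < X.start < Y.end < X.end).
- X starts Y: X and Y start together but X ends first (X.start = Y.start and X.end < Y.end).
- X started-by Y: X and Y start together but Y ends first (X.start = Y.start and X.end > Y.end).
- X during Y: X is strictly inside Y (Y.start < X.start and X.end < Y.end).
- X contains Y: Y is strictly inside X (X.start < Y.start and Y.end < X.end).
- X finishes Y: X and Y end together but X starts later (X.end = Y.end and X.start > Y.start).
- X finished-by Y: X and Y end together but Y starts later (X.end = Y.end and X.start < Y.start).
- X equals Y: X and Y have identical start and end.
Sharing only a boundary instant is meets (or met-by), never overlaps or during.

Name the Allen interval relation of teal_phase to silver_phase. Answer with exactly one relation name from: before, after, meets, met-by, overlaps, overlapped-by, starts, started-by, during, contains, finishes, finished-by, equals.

before

teal_phase = [Thu 14:00, Fri 19:00]; silver_phase = [Sat 13:00, Sun 22:00].
Compare endpoints: teal_phase.start < silver_phase.start, teal_phase.start < silver_phase.end, teal_phase.end < silver_phase.start, teal_phase.end < silver_phase.end.
That pattern is 'before'.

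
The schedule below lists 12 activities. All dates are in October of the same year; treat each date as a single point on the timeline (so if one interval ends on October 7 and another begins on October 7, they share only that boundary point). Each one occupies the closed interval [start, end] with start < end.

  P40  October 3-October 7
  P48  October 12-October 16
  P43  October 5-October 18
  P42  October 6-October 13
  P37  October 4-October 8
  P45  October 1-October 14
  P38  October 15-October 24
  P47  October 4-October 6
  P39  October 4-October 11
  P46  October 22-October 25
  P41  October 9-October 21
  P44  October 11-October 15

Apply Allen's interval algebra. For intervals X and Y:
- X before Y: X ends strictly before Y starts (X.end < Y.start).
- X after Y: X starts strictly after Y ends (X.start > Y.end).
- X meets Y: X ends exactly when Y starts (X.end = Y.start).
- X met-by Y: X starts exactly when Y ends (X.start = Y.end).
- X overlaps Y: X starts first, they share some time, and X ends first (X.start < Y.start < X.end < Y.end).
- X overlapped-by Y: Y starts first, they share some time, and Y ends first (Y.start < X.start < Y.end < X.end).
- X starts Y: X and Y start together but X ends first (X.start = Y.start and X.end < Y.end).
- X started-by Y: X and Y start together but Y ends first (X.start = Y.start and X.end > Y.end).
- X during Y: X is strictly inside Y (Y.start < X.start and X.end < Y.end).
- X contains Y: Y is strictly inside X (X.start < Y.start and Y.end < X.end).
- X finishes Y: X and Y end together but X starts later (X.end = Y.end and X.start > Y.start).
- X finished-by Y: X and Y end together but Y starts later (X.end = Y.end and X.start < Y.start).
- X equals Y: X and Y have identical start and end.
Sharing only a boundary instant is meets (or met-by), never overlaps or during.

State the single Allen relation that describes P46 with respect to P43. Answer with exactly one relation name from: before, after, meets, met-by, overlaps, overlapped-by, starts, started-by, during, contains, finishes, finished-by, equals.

P46 = [October 22, October 25]; P43 = [October 5, October 18].
Compare endpoints: P46.start > P43.start, P46.start > P43.end, P46.end > P43.start, P46.end > P43.end.
That pattern is 'after'.

after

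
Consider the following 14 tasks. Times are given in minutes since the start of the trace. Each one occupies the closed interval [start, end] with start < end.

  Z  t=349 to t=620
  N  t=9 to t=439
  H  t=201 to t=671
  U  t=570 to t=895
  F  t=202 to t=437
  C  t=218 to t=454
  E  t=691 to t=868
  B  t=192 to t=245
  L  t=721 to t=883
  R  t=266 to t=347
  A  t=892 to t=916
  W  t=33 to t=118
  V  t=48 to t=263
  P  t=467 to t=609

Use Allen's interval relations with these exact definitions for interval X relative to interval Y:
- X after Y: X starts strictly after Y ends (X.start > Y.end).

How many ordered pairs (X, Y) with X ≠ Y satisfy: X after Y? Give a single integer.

57

Checking all 182 ordered pairs for relation 'after'; matching pairs in alphabetical order:
(A, B): A after B ✓
(A, C): A after C ✓
(A, E): A after E ✓
(A, F): A after F ✓
(A, H): A after H ✓
(A, L): A after L ✓
(A, N): A after N ✓
(A, P): A after P ✓
(A, R): A after R ✓
(A, V): A after V ✓
(A, W): A after W ✓
(A, Z): A after Z ✓
(B, W): B after W ✓
(C, W): C after W ✓
(E, B): E after B ✓
(E, C): E after C ✓
(E, F): E after F ✓
(E, H): E after H ✓
(E, N): E after N ✓
(E, P): E after P ✓
(E, R): E after R ✓
(E, V): E after V ✓
(E, W): E after W ✓
(E, Z): E after Z ✓
... plus 33 further pairs not listed.
Count: 57.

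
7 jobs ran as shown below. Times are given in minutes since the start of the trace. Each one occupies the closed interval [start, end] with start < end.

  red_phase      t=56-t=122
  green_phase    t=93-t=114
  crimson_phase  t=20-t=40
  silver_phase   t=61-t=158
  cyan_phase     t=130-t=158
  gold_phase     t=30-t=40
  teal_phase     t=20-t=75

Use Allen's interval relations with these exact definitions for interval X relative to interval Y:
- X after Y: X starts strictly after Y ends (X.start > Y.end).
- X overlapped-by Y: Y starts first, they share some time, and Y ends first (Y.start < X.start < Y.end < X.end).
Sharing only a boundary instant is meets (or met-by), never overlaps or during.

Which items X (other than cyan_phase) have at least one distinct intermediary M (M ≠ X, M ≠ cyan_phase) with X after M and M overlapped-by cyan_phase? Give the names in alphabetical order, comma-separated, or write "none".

Target cyan_phase = [t=130, t=158].
Intermediaries M with M overlapped-by cyan_phase: none.
Union: none.

none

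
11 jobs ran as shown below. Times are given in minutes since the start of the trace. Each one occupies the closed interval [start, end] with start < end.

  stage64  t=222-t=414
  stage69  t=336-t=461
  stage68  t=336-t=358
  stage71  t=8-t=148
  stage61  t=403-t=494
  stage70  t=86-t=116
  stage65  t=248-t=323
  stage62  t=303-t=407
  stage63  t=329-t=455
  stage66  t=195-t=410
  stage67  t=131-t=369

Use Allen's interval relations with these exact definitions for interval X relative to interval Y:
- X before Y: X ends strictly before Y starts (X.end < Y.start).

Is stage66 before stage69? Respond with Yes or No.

No

stage66 = [t=195, t=410], stage69 = [t=336, t=461].
Actual relation of stage66 to stage69: overlaps.
Asked whether 'before' holds → No.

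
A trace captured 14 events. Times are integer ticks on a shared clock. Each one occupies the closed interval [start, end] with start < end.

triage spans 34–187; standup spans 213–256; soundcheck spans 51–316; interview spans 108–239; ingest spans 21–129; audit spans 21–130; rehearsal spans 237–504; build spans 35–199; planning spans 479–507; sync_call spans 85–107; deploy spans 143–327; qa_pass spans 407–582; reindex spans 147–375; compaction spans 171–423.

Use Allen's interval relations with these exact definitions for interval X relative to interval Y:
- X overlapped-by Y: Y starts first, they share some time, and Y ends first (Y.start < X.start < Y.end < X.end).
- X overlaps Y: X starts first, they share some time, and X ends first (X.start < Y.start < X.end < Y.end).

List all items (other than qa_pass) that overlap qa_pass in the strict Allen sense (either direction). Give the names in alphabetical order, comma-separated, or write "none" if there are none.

compaction, rehearsal

Target qa_pass = [407, 582].
audit [21, 130] → before → no.
build [35, 199] → before → no.
compaction [171, 423] → overlaps → yes.
deploy [143, 327] → before → no.
ingest [21, 129] → before → no.
interview [108, 239] → before → no.
planning [479, 507] → during → no.
rehearsal [237, 504] → overlaps → yes.
reindex [147, 375] → before → no.
soundcheck [51, 316] → before → no.
standup [213, 256] → before → no.
sync_call [85, 107] → before → no.
triage [34, 187] → before → no.
Result: compaction, rehearsal.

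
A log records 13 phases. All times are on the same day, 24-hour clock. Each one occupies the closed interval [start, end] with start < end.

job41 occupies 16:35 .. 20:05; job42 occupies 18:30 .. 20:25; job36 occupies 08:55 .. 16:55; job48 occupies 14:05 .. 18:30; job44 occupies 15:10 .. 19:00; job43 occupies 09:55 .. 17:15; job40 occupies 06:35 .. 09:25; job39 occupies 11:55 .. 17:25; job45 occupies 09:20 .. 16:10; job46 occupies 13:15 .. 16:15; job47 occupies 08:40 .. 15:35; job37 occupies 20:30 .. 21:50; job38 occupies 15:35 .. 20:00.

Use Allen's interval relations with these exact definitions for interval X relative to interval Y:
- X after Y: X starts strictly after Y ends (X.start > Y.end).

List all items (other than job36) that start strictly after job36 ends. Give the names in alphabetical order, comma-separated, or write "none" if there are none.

Target job36 = [08:55, 16:55].
job37 [20:30, 21:50] → after → yes.
job38 [15:35, 20:00] → overlapped-by → no.
job39 [11:55, 17:25] → overlapped-by → no.
job40 [06:35, 09:25] → overlaps → no.
job41 [16:35, 20:05] → overlapped-by → no.
job42 [18:30, 20:25] → after → yes.
job43 [09:55, 17:15] → overlapped-by → no.
job44 [15:10, 19:00] → overlapped-by → no.
job45 [09:20, 16:10] → during → no.
job46 [13:15, 16:15] → during → no.
job47 [08:40, 15:35] → overlaps → no.
job48 [14:05, 18:30] → overlapped-by → no.
Result: job37, job42.

job37, job42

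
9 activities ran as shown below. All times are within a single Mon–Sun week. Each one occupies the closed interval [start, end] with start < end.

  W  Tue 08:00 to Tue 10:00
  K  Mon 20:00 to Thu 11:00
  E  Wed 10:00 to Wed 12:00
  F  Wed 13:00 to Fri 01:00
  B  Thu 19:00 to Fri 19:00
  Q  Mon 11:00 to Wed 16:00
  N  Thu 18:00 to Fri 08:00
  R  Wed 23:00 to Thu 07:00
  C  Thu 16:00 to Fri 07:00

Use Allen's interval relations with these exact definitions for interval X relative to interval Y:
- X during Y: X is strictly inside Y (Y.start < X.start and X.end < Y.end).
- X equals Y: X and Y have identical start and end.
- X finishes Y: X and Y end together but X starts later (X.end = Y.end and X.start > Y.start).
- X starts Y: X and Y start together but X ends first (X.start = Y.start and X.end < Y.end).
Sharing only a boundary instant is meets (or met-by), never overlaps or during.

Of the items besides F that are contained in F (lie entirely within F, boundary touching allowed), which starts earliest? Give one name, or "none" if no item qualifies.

R

Target F = [Wed 13:00, Fri 01:00].
B [Thu 19:00, Fri 19:00] → overlapped-by → excluded.
C [Thu 16:00, Fri 07:00] → overlapped-by → excluded.
E [Wed 10:00, Wed 12:00] → before → excluded.
K [Mon 20:00, Thu 11:00] → overlaps → excluded.
N [Thu 18:00, Fri 08:00] → overlapped-by → excluded.
Q [Mon 11:00, Wed 16:00] → overlaps → excluded.
R [Wed 23:00, Thu 07:00] → during → candidate.
W [Tue 08:00, Tue 10:00] → before → excluded.
Among candidates, earliest start is Wed 23:00 → R.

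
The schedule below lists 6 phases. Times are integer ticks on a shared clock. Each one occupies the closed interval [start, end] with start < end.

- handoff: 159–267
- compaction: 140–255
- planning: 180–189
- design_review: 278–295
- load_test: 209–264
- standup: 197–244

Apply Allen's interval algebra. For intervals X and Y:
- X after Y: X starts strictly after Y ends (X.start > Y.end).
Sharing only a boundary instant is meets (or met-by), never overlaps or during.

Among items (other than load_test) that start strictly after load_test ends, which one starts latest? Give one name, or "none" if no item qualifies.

Target load_test = [209, 264].
compaction [140, 255] → overlaps → excluded.
design_review [278, 295] → after → candidate.
handoff [159, 267] → contains → excluded.
planning [180, 189] → before → excluded.
standup [197, 244] → overlaps → excluded.
Among candidates, latest start is 278 → design_review.

design_review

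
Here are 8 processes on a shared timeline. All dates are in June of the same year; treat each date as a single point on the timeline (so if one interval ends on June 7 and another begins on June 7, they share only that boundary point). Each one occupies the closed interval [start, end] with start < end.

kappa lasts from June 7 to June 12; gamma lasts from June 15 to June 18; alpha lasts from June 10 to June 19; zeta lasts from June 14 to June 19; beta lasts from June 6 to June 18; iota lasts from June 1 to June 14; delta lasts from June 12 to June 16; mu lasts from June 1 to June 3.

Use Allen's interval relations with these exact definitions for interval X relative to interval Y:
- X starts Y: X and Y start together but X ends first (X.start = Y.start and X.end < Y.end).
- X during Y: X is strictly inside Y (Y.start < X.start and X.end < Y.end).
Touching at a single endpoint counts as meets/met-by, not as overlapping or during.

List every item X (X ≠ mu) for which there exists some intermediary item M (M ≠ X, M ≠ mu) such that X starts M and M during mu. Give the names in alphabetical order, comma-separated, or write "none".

Target mu = [June 1, June 3].
Intermediaries M with M during mu: none.
Union: none.

none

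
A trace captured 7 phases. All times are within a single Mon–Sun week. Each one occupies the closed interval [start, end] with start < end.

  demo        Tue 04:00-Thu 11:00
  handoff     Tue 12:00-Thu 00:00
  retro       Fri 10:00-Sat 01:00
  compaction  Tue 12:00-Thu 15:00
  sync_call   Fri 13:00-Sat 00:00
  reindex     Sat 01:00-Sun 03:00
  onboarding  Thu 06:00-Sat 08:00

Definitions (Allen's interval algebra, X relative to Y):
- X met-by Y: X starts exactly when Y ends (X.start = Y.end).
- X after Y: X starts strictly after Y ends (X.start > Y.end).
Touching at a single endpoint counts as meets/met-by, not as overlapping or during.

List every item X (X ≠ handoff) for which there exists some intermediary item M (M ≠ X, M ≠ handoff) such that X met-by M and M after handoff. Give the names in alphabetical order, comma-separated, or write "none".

reindex

Target handoff = [Tue 12:00, Thu 00:00].
Intermediaries M with M after handoff: onboarding, reindex, retro, sync_call.
Via onboarding — items with X met-by onboarding: none.
Via reindex — items with X met-by reindex: none.
Via retro — items with X met-by retro: reindex.
Via sync_call — items with X met-by sync_call: none.
Union: reindex.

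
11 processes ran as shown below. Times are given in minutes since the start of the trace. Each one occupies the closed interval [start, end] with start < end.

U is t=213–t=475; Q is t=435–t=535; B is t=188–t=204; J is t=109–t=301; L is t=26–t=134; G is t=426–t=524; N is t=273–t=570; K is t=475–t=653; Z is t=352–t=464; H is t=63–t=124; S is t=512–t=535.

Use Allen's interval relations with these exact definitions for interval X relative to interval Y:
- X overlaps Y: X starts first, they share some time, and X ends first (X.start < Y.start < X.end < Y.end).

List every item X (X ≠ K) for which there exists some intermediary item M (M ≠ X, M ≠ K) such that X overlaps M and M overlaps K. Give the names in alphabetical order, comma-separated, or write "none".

Target K = [t=475, t=653].
Intermediaries M with M overlaps K: G, N, Q.
Via G — items with X overlaps G: U, Z.
Via N — items with X overlaps N: J, U.
Via Q — items with X overlaps Q: G, U, Z.
Union: G, J, U, Z.

G, J, U, Z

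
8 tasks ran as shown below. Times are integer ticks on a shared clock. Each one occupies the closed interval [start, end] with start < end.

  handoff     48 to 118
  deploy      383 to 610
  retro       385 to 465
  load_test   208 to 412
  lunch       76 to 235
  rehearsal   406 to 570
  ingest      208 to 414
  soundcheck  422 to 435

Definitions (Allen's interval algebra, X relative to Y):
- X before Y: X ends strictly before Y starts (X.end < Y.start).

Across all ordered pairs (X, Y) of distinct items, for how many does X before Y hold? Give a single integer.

12

Checking all 56 ordered pairs for relation 'before'; matching pairs in alphabetical order:
(handoff, deploy): handoff before deploy ✓
(handoff, ingest): handoff before ingest ✓
(handoff, load_test): handoff before load_test ✓
(handoff, rehearsal): handoff before rehearsal ✓
(handoff, retro): handoff before retro ✓
(handoff, soundcheck): handoff before soundcheck ✓
(ingest, soundcheck): ingest before soundcheck ✓
(load_test, soundcheck): load_test before soundcheck ✓
(lunch, deploy): lunch before deploy ✓
(lunch, rehearsal): lunch before rehearsal ✓
(lunch, retro): lunch before retro ✓
(lunch, soundcheck): lunch before soundcheck ✓
Count: 12.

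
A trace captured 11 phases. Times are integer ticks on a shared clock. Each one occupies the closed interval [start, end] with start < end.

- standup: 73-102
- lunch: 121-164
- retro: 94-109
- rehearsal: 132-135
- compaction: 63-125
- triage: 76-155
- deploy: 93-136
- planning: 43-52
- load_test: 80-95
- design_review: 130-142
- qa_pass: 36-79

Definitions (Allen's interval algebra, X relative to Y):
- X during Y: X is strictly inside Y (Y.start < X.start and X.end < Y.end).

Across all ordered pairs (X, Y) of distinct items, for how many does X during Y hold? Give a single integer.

15

Checking all 110 ordered pairs for relation 'during'; matching pairs in alphabetical order:
(deploy, triage): deploy during triage ✓
(design_review, lunch): design_review during lunch ✓
(design_review, triage): design_review during triage ✓
(load_test, compaction): load_test during compaction ✓
(load_test, standup): load_test during standup ✓
(load_test, triage): load_test during triage ✓
(planning, qa_pass): planning during qa_pass ✓
(rehearsal, deploy): rehearsal during deploy ✓
(rehearsal, design_review): rehearsal during design_review ✓
(rehearsal, lunch): rehearsal during lunch ✓
(rehearsal, triage): rehearsal during triage ✓
(retro, compaction): retro during compaction ✓
(retro, deploy): retro during deploy ✓
(retro, triage): retro during triage ✓
(standup, compaction): standup during compaction ✓
Count: 15.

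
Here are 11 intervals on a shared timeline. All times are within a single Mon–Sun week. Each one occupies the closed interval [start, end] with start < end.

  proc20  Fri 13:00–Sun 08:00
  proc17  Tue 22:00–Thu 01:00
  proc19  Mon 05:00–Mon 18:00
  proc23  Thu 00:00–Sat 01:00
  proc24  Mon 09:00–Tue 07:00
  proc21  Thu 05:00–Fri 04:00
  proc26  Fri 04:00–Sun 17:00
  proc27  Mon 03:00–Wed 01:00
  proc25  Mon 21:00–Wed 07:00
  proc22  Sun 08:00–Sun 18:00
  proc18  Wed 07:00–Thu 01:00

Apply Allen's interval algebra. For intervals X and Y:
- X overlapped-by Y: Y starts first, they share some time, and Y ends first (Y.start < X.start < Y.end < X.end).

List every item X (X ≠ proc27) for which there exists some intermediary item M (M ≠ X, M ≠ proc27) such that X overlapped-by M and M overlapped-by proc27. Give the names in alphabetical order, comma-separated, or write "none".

proc17, proc23

Target proc27 = [Mon 03:00, Wed 01:00].
Intermediaries M with M overlapped-by proc27: proc17, proc25.
Via proc17 — items with X overlapped-by proc17: proc23.
Via proc25 — items with X overlapped-by proc25: proc17.
Union: proc17, proc23.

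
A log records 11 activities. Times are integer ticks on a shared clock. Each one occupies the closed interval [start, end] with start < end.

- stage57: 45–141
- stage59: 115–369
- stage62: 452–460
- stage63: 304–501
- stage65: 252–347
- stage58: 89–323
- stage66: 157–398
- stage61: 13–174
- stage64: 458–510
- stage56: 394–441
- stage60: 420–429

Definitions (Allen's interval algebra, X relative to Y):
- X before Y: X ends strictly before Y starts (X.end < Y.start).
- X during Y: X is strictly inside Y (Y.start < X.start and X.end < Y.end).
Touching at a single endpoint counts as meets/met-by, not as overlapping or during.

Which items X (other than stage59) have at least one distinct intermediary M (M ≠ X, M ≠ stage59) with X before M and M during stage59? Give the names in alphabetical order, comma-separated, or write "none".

stage57, stage61

Target stage59 = [115, 369].
Intermediaries M with M during stage59: stage65.
Via stage65 — items with X before stage65: stage57, stage61.
Union: stage57, stage61.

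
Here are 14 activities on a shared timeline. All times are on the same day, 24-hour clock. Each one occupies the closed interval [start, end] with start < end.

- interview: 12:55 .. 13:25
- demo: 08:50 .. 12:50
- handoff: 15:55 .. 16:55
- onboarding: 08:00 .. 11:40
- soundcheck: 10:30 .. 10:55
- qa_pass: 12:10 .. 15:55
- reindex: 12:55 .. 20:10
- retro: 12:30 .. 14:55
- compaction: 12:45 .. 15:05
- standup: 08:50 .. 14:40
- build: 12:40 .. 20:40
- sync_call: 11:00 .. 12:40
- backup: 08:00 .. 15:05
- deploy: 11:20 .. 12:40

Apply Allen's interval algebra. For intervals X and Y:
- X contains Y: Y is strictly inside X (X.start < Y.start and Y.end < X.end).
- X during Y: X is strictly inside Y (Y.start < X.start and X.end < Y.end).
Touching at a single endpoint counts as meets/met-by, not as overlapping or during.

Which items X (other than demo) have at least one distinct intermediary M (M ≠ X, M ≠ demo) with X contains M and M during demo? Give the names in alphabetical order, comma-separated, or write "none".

backup, onboarding, standup

Target demo = [08:50, 12:50].
Intermediaries M with M during demo: deploy, soundcheck, sync_call.
Via deploy — items with X contains deploy: backup, standup.
Via soundcheck — items with X contains soundcheck: backup, onboarding, standup.
Via sync_call — items with X contains sync_call: backup, standup.
Union: backup, onboarding, standup.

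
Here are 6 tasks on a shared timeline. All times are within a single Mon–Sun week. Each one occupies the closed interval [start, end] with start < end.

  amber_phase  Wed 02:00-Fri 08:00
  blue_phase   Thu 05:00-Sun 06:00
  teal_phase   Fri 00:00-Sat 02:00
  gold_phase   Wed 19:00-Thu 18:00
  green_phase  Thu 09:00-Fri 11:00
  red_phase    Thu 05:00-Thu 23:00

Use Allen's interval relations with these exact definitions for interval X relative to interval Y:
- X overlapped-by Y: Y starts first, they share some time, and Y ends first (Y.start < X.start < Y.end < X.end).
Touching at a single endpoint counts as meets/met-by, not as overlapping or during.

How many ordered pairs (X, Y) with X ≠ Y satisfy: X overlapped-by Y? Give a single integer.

Checking all 30 ordered pairs for relation 'overlapped-by'; matching pairs in alphabetical order:
(blue_phase, amber_phase): blue_phase overlapped-by amber_phase ✓
(blue_phase, gold_phase): blue_phase overlapped-by gold_phase ✓
(green_phase, amber_phase): green_phase overlapped-by amber_phase ✓
(green_phase, gold_phase): green_phase overlapped-by gold_phase ✓
(green_phase, red_phase): green_phase overlapped-by red_phase ✓
(red_phase, gold_phase): red_phase overlapped-by gold_phase ✓
(teal_phase, amber_phase): teal_phase overlapped-by amber_phase ✓
(teal_phase, green_phase): teal_phase overlapped-by green_phase ✓
Count: 8.

8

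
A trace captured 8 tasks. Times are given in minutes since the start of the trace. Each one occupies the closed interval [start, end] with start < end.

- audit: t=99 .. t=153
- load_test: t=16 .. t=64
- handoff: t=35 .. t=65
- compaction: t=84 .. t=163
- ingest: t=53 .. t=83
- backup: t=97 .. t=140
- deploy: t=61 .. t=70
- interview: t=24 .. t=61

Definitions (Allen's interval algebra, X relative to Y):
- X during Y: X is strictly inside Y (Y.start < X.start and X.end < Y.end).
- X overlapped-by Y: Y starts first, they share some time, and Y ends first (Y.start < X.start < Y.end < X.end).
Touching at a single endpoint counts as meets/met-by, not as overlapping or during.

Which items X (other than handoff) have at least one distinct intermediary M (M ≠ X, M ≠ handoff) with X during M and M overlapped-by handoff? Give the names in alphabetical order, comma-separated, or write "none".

deploy

Target handoff = [t=35, t=65].
Intermediaries M with M overlapped-by handoff: deploy, ingest.
Via deploy — items with X during deploy: none.
Via ingest — items with X during ingest: deploy.
Union: deploy.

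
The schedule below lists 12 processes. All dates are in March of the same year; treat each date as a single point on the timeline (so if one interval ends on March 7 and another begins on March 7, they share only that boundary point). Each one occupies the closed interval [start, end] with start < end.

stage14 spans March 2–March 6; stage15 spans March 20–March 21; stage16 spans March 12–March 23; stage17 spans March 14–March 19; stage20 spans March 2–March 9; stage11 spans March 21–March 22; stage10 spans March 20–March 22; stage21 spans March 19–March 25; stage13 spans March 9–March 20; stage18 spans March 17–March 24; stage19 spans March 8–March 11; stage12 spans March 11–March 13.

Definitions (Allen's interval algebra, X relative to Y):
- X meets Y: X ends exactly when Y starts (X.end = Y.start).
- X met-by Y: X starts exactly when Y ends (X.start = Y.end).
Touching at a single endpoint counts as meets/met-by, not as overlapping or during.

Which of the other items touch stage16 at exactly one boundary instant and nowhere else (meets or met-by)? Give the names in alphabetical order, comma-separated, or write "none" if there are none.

Target stage16 = [March 12, March 23].
stage10 [March 20, March 22] → during → no.
stage11 [March 21, March 22] → during → no.
stage12 [March 11, March 13] → overlaps → no.
stage13 [March 9, March 20] → overlaps → no.
stage14 [March 2, March 6] → before → no.
stage15 [March 20, March 21] → during → no.
stage17 [March 14, March 19] → during → no.
stage18 [March 17, March 24] → overlapped-by → no.
stage19 [March 8, March 11] → before → no.
stage20 [March 2, March 9] → before → no.
stage21 [March 19, March 25] → overlapped-by → no.
Result: none.

none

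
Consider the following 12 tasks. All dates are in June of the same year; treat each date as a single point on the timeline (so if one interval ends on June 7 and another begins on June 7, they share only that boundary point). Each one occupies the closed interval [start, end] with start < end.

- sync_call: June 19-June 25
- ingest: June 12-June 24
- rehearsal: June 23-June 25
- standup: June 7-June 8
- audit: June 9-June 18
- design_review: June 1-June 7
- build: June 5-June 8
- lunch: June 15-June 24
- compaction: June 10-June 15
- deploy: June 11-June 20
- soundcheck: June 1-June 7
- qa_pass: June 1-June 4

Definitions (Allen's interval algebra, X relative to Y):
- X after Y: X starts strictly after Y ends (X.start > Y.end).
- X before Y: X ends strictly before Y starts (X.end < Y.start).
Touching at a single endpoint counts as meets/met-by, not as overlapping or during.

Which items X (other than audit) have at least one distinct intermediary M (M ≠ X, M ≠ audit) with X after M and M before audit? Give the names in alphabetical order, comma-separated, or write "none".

build, compaction, deploy, ingest, lunch, rehearsal, standup, sync_call

Target audit = [June 9, June 18].
Intermediaries M with M before audit: build, design_review, qa_pass, soundcheck, standup.
Via build — items with X after build: compaction, deploy, ingest, lunch, rehearsal, sync_call.
Via design_review — items with X after design_review: compaction, deploy, ingest, lunch, rehearsal, sync_call.
Via qa_pass — items with X after qa_pass: build, compaction, deploy, ingest, lunch, rehearsal, standup, sync_call.
Via soundcheck — items with X after soundcheck: compaction, deploy, ingest, lunch, rehearsal, sync_call.
Via standup — items with X after standup: compaction, deploy, ingest, lunch, rehearsal, sync_call.
Union: build, compaction, deploy, ingest, lunch, rehearsal, standup, sync_call.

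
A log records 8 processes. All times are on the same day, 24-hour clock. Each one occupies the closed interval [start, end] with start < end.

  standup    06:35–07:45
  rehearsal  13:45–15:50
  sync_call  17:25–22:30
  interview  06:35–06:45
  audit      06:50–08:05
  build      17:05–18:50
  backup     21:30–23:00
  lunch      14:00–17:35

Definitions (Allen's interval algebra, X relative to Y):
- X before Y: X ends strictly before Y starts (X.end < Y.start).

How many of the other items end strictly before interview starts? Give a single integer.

Target interview = [06:35, 06:45].
audit [06:50, 08:05] → after → no.
backup [21:30, 23:00] → after → no.
build [17:05, 18:50] → after → no.
lunch [14:00, 17:35] → after → no.
rehearsal [13:45, 15:50] → after → no.
standup [06:35, 07:45] → started-by → no.
sync_call [17:25, 22:30] → after → no.
Total: 0.

0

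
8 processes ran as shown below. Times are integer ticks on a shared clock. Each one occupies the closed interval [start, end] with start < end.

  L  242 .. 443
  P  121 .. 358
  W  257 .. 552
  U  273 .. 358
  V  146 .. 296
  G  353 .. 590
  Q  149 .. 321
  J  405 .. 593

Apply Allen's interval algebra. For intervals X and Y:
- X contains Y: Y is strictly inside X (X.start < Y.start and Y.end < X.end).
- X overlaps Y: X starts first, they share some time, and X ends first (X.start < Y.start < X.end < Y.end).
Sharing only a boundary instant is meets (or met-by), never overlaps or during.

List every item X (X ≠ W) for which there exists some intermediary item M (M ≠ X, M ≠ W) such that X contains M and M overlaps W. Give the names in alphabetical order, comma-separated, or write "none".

P

Target W = [257, 552].
Intermediaries M with M overlaps W: L, P, Q, V.
Via L — items with X contains L: none.
Via P — items with X contains P: none.
Via Q — items with X contains Q: P.
Via V — items with X contains V: P.
Union: P.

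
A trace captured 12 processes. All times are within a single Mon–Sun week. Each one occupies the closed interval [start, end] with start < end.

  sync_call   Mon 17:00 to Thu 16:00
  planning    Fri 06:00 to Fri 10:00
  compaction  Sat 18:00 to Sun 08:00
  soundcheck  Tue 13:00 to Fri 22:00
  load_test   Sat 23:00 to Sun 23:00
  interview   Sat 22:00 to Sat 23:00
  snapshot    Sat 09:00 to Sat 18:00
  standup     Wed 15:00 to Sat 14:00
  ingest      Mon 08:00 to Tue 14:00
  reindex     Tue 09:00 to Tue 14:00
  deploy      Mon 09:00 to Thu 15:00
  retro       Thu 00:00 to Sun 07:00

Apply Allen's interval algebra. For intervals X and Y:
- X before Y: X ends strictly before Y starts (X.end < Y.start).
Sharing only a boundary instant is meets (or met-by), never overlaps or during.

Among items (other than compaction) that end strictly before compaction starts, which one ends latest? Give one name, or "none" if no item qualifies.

standup

Target compaction = [Sat 18:00, Sun 08:00].
deploy [Mon 09:00, Thu 15:00] → before → candidate.
ingest [Mon 08:00, Tue 14:00] → before → candidate.
interview [Sat 22:00, Sat 23:00] → during → excluded.
load_test [Sat 23:00, Sun 23:00] → overlapped-by → excluded.
planning [Fri 06:00, Fri 10:00] → before → candidate.
reindex [Tue 09:00, Tue 14:00] → before → candidate.
retro [Thu 00:00, Sun 07:00] → overlaps → excluded.
snapshot [Sat 09:00, Sat 18:00] → meets → excluded.
soundcheck [Tue 13:00, Fri 22:00] → before → candidate.
standup [Wed 15:00, Sat 14:00] → before → candidate.
sync_call [Mon 17:00, Thu 16:00] → before → candidate.
Among candidates, latest end is Sat 14:00 → standup.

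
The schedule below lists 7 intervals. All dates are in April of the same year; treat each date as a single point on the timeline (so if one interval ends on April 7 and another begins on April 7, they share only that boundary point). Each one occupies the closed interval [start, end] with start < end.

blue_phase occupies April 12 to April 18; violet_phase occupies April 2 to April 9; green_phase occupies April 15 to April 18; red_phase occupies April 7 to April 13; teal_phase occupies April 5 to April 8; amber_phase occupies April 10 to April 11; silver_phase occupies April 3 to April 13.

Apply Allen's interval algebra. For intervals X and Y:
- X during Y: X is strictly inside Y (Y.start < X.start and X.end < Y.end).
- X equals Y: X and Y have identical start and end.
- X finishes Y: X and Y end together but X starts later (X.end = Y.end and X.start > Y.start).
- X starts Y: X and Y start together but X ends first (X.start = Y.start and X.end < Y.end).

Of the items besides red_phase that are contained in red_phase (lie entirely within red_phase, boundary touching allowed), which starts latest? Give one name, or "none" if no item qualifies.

Target red_phase = [April 7, April 13].
amber_phase [April 10, April 11] → during → candidate.
blue_phase [April 12, April 18] → overlapped-by → excluded.
green_phase [April 15, April 18] → after → excluded.
silver_phase [April 3, April 13] → finished-by → excluded.
teal_phase [April 5, April 8] → overlaps → excluded.
violet_phase [April 2, April 9] → overlaps → excluded.
Among candidates, latest start is April 10 → amber_phase.

amber_phase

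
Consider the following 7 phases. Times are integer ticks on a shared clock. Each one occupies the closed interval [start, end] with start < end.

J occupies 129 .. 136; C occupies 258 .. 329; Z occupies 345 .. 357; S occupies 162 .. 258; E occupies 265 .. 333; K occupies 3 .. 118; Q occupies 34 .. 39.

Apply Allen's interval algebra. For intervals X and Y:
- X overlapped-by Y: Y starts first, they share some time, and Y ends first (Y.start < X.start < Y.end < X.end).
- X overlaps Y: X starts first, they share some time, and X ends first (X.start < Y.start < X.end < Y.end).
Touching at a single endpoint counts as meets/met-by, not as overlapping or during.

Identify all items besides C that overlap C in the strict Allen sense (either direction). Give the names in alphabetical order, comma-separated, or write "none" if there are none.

E

Target C = [258, 329].
E [265, 333] → overlapped-by → yes.
J [129, 136] → before → no.
K [3, 118] → before → no.
Q [34, 39] → before → no.
S [162, 258] → meets → no.
Z [345, 357] → after → no.
Result: E.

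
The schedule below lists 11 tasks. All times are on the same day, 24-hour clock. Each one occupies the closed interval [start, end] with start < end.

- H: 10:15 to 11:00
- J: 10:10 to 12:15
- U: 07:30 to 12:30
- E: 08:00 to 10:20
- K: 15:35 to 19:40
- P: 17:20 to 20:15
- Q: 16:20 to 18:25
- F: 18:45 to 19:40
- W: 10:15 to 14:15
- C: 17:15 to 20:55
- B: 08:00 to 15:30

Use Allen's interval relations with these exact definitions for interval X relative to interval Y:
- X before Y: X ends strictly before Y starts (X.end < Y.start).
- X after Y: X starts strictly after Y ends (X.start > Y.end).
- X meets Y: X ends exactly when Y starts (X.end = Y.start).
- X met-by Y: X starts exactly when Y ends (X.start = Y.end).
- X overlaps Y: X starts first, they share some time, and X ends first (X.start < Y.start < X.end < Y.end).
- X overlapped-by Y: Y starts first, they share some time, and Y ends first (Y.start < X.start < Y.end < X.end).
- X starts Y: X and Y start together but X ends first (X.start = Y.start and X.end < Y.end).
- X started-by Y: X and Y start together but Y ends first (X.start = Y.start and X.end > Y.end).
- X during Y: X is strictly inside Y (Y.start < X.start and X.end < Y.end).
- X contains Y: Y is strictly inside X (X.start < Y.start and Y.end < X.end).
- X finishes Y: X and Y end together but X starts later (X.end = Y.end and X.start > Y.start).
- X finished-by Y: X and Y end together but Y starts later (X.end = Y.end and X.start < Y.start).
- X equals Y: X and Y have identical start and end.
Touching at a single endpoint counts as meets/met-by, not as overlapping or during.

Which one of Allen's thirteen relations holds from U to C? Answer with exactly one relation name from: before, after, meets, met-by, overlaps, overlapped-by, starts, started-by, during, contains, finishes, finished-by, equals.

before

U = [07:30, 12:30]; C = [17:15, 20:55].
Compare endpoints: U.start < C.start, U.start < C.end, U.end < C.start, U.end < C.end.
That pattern is 'before'.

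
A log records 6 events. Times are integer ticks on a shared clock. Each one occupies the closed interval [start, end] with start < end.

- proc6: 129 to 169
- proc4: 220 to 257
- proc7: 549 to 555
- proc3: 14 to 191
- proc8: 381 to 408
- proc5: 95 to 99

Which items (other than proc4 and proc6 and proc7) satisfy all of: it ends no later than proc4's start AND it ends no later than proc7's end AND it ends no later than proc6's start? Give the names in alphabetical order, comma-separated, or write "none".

Conditions: its end is no later than proc4's start (X.end <= 220) AND its end is no later than proc7's end (X.end <= 555) AND its end is no later than proc6's start (X.end <= 129).
proc3: end 191 <= 220? ✓; end 191 <= 555? ✓; end 191 <= 129? ✗ → no.
proc5: end 99 <= 220? ✓; end 99 <= 555? ✓; end 99 <= 129? ✓ → yes.
proc8: end 408 <= 220? ✗; end 408 <= 555? ✓; end 408 <= 129? ✗ → no.
Result: proc5.

proc5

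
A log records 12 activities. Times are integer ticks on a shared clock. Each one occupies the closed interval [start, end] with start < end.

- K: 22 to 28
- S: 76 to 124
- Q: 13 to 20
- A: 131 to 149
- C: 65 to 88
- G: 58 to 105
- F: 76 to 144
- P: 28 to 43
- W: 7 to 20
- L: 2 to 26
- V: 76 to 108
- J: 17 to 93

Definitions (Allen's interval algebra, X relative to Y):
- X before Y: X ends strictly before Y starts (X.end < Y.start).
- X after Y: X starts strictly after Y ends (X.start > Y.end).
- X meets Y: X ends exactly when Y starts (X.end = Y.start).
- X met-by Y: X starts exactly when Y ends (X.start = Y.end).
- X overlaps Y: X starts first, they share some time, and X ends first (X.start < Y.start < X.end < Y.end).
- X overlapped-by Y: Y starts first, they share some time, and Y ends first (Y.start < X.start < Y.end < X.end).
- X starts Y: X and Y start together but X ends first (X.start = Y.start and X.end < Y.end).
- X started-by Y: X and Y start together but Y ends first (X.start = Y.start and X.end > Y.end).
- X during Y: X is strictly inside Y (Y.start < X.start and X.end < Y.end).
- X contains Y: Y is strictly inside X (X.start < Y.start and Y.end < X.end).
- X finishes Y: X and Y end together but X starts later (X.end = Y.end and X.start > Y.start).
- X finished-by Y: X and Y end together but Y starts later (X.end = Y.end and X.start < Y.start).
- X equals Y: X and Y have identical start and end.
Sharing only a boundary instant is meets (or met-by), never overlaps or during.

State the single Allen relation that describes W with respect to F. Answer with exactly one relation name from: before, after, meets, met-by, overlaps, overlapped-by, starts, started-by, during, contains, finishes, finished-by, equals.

before

W = [7, 20]; F = [76, 144].
Compare endpoints: W.start < F.start, W.start < F.end, W.end < F.start, W.end < F.end.
That pattern is 'before'.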